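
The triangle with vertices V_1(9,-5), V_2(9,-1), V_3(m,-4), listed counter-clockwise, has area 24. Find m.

Write out the shoelace sum; only the two edges meeting at V_3 involve m:
2·Area = [(9·(-4) − m·(-1)) + (m·(-5) − 9·(-4))] + 36
       = -4·m + 36 = 48
⇒ m = -3.

-3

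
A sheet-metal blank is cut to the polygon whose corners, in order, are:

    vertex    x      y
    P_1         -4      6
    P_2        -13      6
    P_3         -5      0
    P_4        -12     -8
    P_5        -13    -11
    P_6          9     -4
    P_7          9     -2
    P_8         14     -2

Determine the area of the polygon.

203.5

Σ = (54) + (30) + (40) + (28) + (151) + (18) + (10) + (76) = 407
Area = |Σ|/2 = 203.5.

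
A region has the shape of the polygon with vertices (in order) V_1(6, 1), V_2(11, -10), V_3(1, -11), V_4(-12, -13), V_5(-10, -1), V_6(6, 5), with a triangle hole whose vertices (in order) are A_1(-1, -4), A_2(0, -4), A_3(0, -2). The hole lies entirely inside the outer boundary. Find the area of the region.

255.5

Outer boundary:
Apply Gauss's area formula: 2A = Σ (x_i·y_{i+1} − x_{i+1}·y_i), indices taken mod 6.
Cross-terms: -71, -111, -145, -118, -44, -24  ⇒  Σ = -513
Area = |Σ|/2 = 256.5.
Hole:
Apply the surveyor's formula: 2A = Σ (x_i·y_{i+1} − x_{i+1}·y_i), indices taken mod 3.
Σ = (4) + (0) + (-2) = 2
Area = |Σ|/2 = 1.
Net area = 256.5 − 1 = 255.5.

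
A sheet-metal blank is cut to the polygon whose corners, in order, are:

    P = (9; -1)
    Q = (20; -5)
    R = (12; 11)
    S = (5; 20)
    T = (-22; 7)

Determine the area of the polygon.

Apply the shoelace (surveyor's) formula: 2A = Σ (x_i·y_{i+1} − x_{i+1}·y_i), indices taken mod 5.
P→Q: (9)(-5) − (20)(-1) = -25
Q→R: (20)(11) − (12)(-5) = 280
R→S: (12)(20) − (5)(11) = 185
S→T: (5)(7) − (-22)(20) = 475
T→P: (-22)(-1) − (9)(7) = -41
Σ = 874
Area = |Σ|/2 = 437.

437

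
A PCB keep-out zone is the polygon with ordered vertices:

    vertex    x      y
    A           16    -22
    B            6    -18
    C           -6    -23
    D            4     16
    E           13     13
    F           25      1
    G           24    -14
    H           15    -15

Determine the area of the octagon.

Cross-terms: -156, -246, -4, -156, -312, -374, -150, -90  ⇒  Σ = -1488
Area = |Σ|/2 = 744.

744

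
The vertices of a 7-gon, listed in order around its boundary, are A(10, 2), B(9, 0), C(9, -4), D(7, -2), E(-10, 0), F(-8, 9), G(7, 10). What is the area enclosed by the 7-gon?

Apply the shoelace (surveyor's) formula: 2A = Σ (x_i·y_{i+1} − x_{i+1}·y_i), indices taken mod 7.
A→B: (10)(0) − (9)(2) = -18
B→C: (9)(-4) − (9)(0) = -36
C→D: (9)(-2) − (7)(-4) = 10
D→E: (7)(0) − (-10)(-2) = -20
E→F: (-10)(9) − (-8)(0) = -90
F→G: (-8)(10) − (7)(9) = -143
G→A: (7)(2) − (10)(10) = -86
Σ = -383
Area = |Σ|/2 = 191.5.

191.5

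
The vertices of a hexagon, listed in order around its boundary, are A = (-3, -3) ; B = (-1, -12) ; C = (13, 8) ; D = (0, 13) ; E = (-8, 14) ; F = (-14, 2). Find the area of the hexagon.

Apply the shoelace formula: 2A = Σ (x_i·y_{i+1} − x_{i+1}·y_i), indices taken mod 6.
Cross-terms: 33, 148, 169, 104, 180, 48  ⇒  Σ = 682
Area = |Σ|/2 = 341.

341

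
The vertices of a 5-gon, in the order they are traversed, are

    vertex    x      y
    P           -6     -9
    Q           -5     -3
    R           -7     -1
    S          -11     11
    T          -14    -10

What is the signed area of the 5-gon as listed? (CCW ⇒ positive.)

Apply the surveyor's formula: 2A = Σ (x_i·y_{i+1} − x_{i+1}·y_i), indices taken mod 5.
Σ = (-27) + (-16) + (-88) + (264) + (66) = 199
Signed area = Σ/2 = 99.5 (positive ⇒ counter-clockwise traversal).

99.5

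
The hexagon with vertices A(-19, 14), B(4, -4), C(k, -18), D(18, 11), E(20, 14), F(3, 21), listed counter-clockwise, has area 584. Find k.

3

The doubled signed area Σ (x_i y_{i+1} − x_{i+1} y_i) is linear in k.
With k=0 it equals 1123; the coefficient of k is 15 (from the two edges through C).
So 15·k + 1123 = 2·584 = 1168 ⇒ k = 3.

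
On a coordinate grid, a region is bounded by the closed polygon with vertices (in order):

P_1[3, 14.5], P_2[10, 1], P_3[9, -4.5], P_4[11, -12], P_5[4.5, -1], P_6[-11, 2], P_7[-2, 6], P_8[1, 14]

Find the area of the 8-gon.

168.5

Σ = (-142) + (-54) + (-58.5) + (43) + (-2) + (-62) + (-34) + (-27.5) = -337
Area = |Σ|/2 = 168.5.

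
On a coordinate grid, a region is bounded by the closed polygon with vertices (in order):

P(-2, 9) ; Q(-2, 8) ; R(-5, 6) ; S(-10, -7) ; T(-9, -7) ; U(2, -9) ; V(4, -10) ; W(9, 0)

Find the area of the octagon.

Apply the shoelace (surveyor's) formula: 2A = Σ (x_i·y_{i+1} − x_{i+1}·y_i), indices taken mod 8.
Σ = (2) + (28) + (95) + (7) + (95) + (16) + (90) + (81) = 414
Area = |Σ|/2 = 207.

207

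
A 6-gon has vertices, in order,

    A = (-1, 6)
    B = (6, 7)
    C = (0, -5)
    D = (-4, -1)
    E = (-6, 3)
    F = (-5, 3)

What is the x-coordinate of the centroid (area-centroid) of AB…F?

Apply the shoelace (surveyor's) formula. First the cross-terms c_i = x_i·y_{i+1} − x_{i+1}·y_i:
  -43, -30, -20, -18, -3, -27  ⇒  2A = -141, A = -70.5.
Then Σ (x_i + x_{i+1})·c_i = 60, so x̄ = 60 / (6·(-70.5)) = -20/141.

-20/141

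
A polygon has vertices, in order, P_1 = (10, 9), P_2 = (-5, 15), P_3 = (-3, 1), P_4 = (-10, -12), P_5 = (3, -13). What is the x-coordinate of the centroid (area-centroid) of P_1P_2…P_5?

78/151

Apply the shoelace (surveyor's) formula. First the cross-terms c_i = x_i·y_{i+1} − x_{i+1}·y_i:
  195, 40, 46, 166, 157  ⇒  2A = 604, A = 302.
Then Σ (x_i + x_{i+1})·c_i = 936, so x̄ = 936 / (6·302) = 78/151.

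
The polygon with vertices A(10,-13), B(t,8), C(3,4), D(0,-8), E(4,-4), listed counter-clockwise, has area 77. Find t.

Write out the shoelace sum; only the two edges meeting at B involve t:
2·Area = [(10·8 − t·(-13)) + (t·4 − 3·8)] + -4
       = 17·t + 52 = 154
⇒ t = 6.

6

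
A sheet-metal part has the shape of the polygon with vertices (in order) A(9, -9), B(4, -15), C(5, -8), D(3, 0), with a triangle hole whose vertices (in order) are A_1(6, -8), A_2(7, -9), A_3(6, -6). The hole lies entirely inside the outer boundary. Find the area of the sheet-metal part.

28.5

Outer boundary:
Apply the surveyor's formula: 2A = Σ (x_i·y_{i+1} − x_{i+1}·y_i), indices taken mod 4.
A→B: (9)(-15) − (4)(-9) = -99
B→C: (4)(-8) − (5)(-15) = 43
C→D: (5)(0) − (3)(-8) = 24
D→A: (3)(-9) − (9)(0) = -27
Σ = -59
Area = |Σ|/2 = 29.5.
Hole:
A_1→A_2: (6)(-9) − (7)(-8) = 2
A_2→A_3: (7)(-6) − (6)(-9) = 12
A_3→A_1: (6)(-8) − (6)(-6) = -12
Σ = 2
Area = |Σ|/2 = 1.
Net area = 29.5 − 1 = 28.5.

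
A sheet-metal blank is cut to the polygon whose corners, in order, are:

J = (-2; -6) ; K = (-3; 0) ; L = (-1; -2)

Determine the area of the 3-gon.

5

Σ = (-18) + (6) + (2) = -10
Area = |Σ|/2 = 5.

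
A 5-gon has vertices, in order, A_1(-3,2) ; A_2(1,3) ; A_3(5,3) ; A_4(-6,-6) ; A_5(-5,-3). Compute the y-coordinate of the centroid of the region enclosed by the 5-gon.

-2/11

Apply the shoelace formula. First the cross-terms c_i = x_i·y_{i+1} − x_{i+1}·y_i:
  -11, -12, -12, -12, -19  ⇒  2A = -66, A = -33.
Then Σ (y_i + y_{i+1})·c_i = 36, so ȳ = 36 / (6·(-33)) = -2/11.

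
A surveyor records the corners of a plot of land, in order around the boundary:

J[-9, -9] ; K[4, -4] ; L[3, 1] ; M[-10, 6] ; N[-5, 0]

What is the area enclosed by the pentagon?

95.5

Apply the surveyor's formula: 2A = Σ (x_i·y_{i+1} − x_{i+1}·y_i), indices taken mod 5.
Cross-terms: 72, 16, 28, 30, 45  ⇒  Σ = 191
Area = |Σ|/2 = 95.5.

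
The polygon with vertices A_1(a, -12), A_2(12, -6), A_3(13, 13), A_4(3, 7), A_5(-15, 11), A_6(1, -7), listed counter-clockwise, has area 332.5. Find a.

15

Write out the shoelace sum; only the two edges meeting at A_1 involve a:
2·Area = [(1·(-12) − a·(-7)) + (a·(-6) − 12·(-12))] + 518
       = 1·a + 650 = 665
⇒ a = 15.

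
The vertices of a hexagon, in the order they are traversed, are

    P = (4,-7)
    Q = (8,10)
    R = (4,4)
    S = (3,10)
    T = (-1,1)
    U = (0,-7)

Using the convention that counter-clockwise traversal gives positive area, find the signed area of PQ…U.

Apply the surveyor's formula: 2A = Σ (x_i·y_{i+1} − x_{i+1}·y_i), indices taken mod 6.
Cross-terms: 96, -8, 28, 13, 7, 28  ⇒  Σ = 164
Signed area = Σ/2 = 82 (positive ⇒ counter-clockwise traversal).

82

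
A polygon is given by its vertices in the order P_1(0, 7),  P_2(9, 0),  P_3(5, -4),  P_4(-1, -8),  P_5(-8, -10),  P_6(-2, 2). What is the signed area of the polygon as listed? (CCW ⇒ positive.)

Σ = (-63) + (-36) + (-44) + (-54) + (-36) + (-14) = -247
Signed area = Σ/2 = -123.5 (negative ⇒ clockwise traversal).

-123.5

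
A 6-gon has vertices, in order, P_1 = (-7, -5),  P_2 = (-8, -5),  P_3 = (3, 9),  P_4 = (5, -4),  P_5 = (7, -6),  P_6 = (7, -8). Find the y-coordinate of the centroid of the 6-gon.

Apply the shoelace (surveyor's) formula. First the cross-terms c_i = x_i·y_{i+1} − x_{i+1}·y_i:
  -5, -57, -57, -2, -14, -91  ⇒  2A = -226, A = -113.
Then Σ (y_i + y_{i+1})·c_i = 936, so ȳ = 936 / (6·(-113)) = -156/113.

-156/113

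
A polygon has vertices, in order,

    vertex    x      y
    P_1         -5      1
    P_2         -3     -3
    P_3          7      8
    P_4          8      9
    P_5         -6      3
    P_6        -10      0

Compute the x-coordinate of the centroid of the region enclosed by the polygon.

-115/112

Apply the shoelace (surveyor's) formula. First the cross-terms c_i = x_i·y_{i+1} − x_{i+1}·y_i:
  18, -3, -1, 78, 30, -10  ⇒  2A = 112, A = 56.
Then Σ (x_i + x_{i+1})·c_i = -345, so x̄ = -345 / (6·56) = -115/112.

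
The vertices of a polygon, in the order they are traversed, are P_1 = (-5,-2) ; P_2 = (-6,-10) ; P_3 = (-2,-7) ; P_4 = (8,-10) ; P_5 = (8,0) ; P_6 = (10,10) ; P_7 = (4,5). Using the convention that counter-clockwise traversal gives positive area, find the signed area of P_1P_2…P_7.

Apply the shoelace (surveyor's) formula: 2A = Σ (x_i·y_{i+1} − x_{i+1}·y_i), indices taken mod 7.
Cross-terms: 38, 22, 76, 80, 80, 10, 17  ⇒  Σ = 323
Signed area = Σ/2 = 161.5 (positive ⇒ counter-clockwise traversal).

161.5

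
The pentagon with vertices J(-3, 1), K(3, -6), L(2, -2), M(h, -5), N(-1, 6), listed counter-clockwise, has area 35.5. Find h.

6

The doubled signed area Σ (x_i y_{i+1} − x_{i+1} y_i) is linear in h.
With h=0 it equals 23; the coefficient of h is 8 (from the two edges through M).
So 8·h + 23 = 2·35.5 = 71 ⇒ h = 6.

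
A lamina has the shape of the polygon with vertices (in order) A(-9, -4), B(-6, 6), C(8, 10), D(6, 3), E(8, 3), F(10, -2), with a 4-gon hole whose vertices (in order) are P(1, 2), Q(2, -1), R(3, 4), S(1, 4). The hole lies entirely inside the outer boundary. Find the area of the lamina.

Outer boundary:
Apply the shoelace (surveyor's) formula: 2A = Σ (x_i·y_{i+1} − x_{i+1}·y_i), indices taken mod 6.
Cross-terms: -78, -108, -36, -6, -46, -58  ⇒  Σ = -332
Area = |Σ|/2 = 166.
Hole:
Apply the shoelace formula: 2A = Σ (x_i·y_{i+1} − x_{i+1}·y_i), indices taken mod 4.
Cross-terms: -5, 11, 8, -2  ⇒  Σ = 12
Area = |Σ|/2 = 6.
Net area = 166 − 6 = 160.

160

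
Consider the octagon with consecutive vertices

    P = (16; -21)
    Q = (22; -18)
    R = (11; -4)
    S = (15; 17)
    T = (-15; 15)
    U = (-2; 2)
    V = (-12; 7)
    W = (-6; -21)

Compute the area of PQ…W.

Apply the shoelace (surveyor's) formula: 2A = Σ (x_i·y_{i+1} − x_{i+1}·y_i), indices taken mod 8.
Σ = (174) + (110) + (247) + (480) + (0) + (10) + (294) + (462) = 1777
Area = |Σ|/2 = 888.5.

888.5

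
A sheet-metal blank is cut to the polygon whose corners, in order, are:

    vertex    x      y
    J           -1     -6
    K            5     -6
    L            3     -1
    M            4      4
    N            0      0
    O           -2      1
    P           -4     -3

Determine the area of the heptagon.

Apply the shoelace formula: 2A = Σ (x_i·y_{i+1} − x_{i+1}·y_i), indices taken mod 7.
Σ = (36) + (13) + (16) + (0) + (0) + (10) + (21) = 96
Area = |Σ|/2 = 48.

48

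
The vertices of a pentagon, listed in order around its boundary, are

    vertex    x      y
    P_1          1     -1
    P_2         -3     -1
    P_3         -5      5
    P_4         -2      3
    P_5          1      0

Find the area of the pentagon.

Σ = (-4) + (-20) + (-5) + (-3) + (-1) = -33
Area = |Σ|/2 = 16.5.

16.5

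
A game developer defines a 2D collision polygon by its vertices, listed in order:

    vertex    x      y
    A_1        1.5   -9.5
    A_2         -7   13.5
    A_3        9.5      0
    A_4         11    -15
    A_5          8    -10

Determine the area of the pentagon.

Apply the shoelace formula: 2A = Σ (x_i·y_{i+1} − x_{i+1}·y_i), indices taken mod 5.
Σ = (-46.25) + (-128.25) + (-142.5) + (10) + (-61) = -368
Area = |Σ|/2 = 184.

184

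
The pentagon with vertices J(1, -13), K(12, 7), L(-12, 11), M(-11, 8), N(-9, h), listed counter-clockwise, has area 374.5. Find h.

-13

Write out the shoelace sum; only the two edges meeting at N involve h:
2·Area = [((-11)·h − (-9)·8) + ((-9)·(-13) − 1·h)] + 404
       = -12·h + 593 = 749
⇒ h = -13.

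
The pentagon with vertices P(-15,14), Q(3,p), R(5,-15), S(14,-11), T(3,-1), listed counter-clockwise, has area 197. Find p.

Write out the shoelace sum; only the two edges meeting at Q involve p:
2·Area = [((-15)·p − 3·14) + (3·(-15) − 5·p)] + 201
       = -20·p + 114 = 394
⇒ p = -14.

-14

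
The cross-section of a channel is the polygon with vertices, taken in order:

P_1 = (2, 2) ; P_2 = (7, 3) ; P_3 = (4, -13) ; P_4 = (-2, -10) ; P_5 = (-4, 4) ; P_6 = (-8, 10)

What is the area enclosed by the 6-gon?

Apply the shoelace formula: 2A = Σ (x_i·y_{i+1} − x_{i+1}·y_i), indices taken mod 6.
Σ = (-8) + (-103) + (-66) + (-48) + (-8) + (-36) = -269
Area = |Σ|/2 = 134.5.

134.5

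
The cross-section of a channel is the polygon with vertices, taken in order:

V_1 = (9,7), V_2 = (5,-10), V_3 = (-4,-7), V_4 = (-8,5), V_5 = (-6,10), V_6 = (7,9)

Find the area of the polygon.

V_1→V_2: (9)(-10) − (5)(7) = -125
V_2→V_3: (5)(-7) − (-4)(-10) = -75
V_3→V_4: (-4)(5) − (-8)(-7) = -76
V_4→V_5: (-8)(10) − (-6)(5) = -50
V_5→V_6: (-6)(9) − (7)(10) = -124
V_6→V_1: (7)(7) − (9)(9) = -32
Σ = -482
Area = |Σ|/2 = 241.

241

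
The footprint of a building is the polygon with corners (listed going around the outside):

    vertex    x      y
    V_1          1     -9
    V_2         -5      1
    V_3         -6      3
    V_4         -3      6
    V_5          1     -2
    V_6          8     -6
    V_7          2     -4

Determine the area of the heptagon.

52

Cross-terms: -44, -9, -27, 0, 10, -20, -14  ⇒  Σ = -104
Area = |Σ|/2 = 52.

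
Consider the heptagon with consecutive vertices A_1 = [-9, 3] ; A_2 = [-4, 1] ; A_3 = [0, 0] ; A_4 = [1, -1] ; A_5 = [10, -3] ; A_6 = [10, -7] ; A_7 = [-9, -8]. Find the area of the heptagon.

Apply the shoelace (surveyor's) formula: 2A = Σ (x_i·y_{i+1} − x_{i+1}·y_i), indices taken mod 7.
Σ = (3) + (0) + (0) + (7) + (-40) + (-143) + (-99) = -272
Area = |Σ|/2 = 136.

136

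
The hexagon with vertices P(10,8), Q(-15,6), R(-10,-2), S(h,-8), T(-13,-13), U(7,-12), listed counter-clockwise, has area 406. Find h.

The doubled signed area Σ (x_i y_{i+1} − x_{i+1} y_i) is linear in h.
With h=0 it equals 669; the coefficient of h is -11 (from the two edges through S).
So -11·h + 669 = 2·406 = 812 ⇒ h = -13.

-13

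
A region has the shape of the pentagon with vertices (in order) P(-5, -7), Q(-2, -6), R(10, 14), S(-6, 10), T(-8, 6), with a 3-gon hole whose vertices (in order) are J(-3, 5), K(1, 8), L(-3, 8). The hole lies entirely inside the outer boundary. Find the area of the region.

Outer boundary:
Σ = (16) + (32) + (184) + (44) + (86) = 362
Area = |Σ|/2 = 181.
Hole:
Apply Gauss's area formula: 2A = Σ (x_i·y_{i+1} − x_{i+1}·y_i), indices taken mod 3.
J→K: (-3)(8) − (1)(5) = -29
K→L: (1)(8) − (-3)(8) = 32
L→J: (-3)(5) − (-3)(8) = 9
Σ = 12
Area = |Σ|/2 = 6.
Net area = 181 − 6 = 175.

175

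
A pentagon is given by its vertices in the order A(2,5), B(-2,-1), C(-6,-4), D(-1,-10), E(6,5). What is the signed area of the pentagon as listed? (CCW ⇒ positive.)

70.5

A→B: (2)(-1) − (-2)(5) = 8
B→C: (-2)(-4) − (-6)(-1) = 2
C→D: (-6)(-10) − (-1)(-4) = 56
D→E: (-1)(5) − (6)(-10) = 55
E→A: (6)(5) − (2)(5) = 20
Σ = 141
Signed area = Σ/2 = 70.5 (positive ⇒ counter-clockwise traversal).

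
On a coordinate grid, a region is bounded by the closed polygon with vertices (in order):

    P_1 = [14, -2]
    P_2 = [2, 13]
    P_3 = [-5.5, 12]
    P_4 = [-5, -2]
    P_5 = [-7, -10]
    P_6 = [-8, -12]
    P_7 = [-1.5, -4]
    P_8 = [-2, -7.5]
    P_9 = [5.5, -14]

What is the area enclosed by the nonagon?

332

Cross-terms: 186, 95.5, 71, 36, 4, 14, 3.25, 69.25, 185  ⇒  Σ = 664
Area = |Σ|/2 = 332.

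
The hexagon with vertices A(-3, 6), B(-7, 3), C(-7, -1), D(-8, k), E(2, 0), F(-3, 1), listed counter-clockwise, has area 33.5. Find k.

The doubled signed area Σ (x_i y_{i+1} − x_{i+1} y_i) is linear in k.
With k=0 it equals 40; the coefficient of k is -9 (from the two edges through D).
So -9·k + 40 = 2·33.5 = 67 ⇒ k = -3.

-3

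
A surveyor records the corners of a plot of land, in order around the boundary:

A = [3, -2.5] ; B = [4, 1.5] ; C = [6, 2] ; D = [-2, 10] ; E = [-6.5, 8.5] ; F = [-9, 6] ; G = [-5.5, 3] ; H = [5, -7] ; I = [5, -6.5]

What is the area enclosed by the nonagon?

101

Σ = (14.5) + (-1) + (64) + (48) + (37.5) + (6) + (23.5) + (2.5) + (7) = 202
Area = |Σ|/2 = 101.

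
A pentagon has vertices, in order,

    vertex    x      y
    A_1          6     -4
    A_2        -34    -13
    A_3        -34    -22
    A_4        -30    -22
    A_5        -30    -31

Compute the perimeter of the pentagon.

108

|A_1A_2| = √((-40)² + (-9)²) = √1681 = 41
|A_2A_3| = √((0)² + (-9)²) = √81 = 9
|A_3A_4| = √((4)² + (0)²) = √16 = 4
|A_4A_5| = √((0)² + (-9)²) = √81 = 9
|A_5A_1| = √((36)² + (27)²) = √2025 = 45
Perimeter = 41 + 9 + 4 + 9 + 45 = 108.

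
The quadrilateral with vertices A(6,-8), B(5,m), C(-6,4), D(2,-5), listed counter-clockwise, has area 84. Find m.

6

Write out the shoelace sum; only the two edges meeting at B involve m:
2·Area = [(6·m − 5·(-8)) + (5·4 − (-6)·m)] + 36
       = 12·m + 96 = 168
⇒ m = 6.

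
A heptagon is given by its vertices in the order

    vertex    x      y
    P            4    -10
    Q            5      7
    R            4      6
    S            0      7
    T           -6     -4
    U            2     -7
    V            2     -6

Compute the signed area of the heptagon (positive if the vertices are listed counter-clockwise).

Σ = (78) + (2) + (28) + (42) + (50) + (2) + (4) = 206
Signed area = Σ/2 = 103 (positive ⇒ counter-clockwise traversal).

103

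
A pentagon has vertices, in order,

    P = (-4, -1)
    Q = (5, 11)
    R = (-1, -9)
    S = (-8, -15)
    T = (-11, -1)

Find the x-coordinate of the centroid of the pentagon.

Apply the shoelace (surveyor's) formula. First the cross-terms c_i = x_i·y_{i+1} − x_{i+1}·y_i:
  -39, -34, -57, -157, 7  ⇒  2A = -280, A = -140.
Then Σ (x_i + x_{i+1})·c_i = 3216, so x̄ = 3216 / (6·(-140)) = -134/35.

-134/35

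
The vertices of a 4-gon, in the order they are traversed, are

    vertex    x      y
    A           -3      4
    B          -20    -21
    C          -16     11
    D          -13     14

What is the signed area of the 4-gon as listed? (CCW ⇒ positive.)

-252

Σ = (143) + (-556) + (-81) + (-10) = -504
Signed area = Σ/2 = -252 (negative ⇒ clockwise traversal).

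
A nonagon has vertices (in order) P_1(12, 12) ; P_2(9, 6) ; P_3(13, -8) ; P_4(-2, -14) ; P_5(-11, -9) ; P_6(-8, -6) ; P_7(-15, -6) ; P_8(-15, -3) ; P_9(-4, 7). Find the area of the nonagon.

431

Apply the shoelace formula: 2A = Σ (x_i·y_{i+1} − x_{i+1}·y_i), indices taken mod 9.
Σ = (-36) + (-150) + (-198) + (-136) + (-6) + (-42) + (-45) + (-117) + (-132) = -862
Area = |Σ|/2 = 431.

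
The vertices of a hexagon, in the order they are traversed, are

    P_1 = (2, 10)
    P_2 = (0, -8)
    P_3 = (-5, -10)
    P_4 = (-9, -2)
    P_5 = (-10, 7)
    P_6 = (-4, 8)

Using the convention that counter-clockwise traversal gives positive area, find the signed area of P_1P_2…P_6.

-163.5

Cross-terms: -16, -40, -80, -83, -52, -56  ⇒  Σ = -327
Signed area = Σ/2 = -163.5 (negative ⇒ clockwise traversal).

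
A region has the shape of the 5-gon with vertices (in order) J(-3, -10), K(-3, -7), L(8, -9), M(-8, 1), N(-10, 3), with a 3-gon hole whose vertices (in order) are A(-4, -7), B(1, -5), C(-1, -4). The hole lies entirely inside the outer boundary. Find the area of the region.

48

Outer boundary:
Apply Gauss's area formula: 2A = Σ (x_i·y_{i+1} − x_{i+1}·y_i), indices taken mod 5.
Cross-terms: -9, 83, -64, -14, 109  ⇒  Σ = 105
Area = |Σ|/2 = 52.5.
Hole:
Cross-terms: 27, -9, -9  ⇒  Σ = 9
Area = |Σ|/2 = 4.5.
Net area = 52.5 − 4.5 = 48.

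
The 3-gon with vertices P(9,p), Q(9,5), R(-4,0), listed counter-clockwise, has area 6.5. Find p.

4

The doubled signed area Σ (x_i y_{i+1} − x_{i+1} y_i) is linear in p.
With p=0 it equals 65; the coefficient of p is -13 (from the two edges through P).
So -13·p + 65 = 2·6.5 = 13 ⇒ p = 4.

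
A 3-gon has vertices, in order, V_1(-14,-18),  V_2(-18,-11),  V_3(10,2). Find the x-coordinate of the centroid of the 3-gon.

-22/3

Apply the shoelace (surveyor's) formula. First the cross-terms c_i = x_i·y_{i+1} − x_{i+1}·y_i:
  -170, 74, -152  ⇒  2A = -248, A = -124.
Then Σ (x_i + x_{i+1})·c_i = 5456, so x̄ = 5456 / (6·(-124)) = -22/3.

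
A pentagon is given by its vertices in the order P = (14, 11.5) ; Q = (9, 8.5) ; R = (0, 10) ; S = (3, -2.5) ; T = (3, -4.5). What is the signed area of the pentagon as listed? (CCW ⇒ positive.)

83.5

Σ = (15.5) + (90) + (-30) + (-6) + (97.5) = 167
Signed area = Σ/2 = 83.5 (positive ⇒ counter-clockwise traversal).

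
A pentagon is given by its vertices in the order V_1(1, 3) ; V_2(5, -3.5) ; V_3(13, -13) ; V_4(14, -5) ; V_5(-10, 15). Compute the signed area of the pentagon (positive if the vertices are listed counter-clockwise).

Apply the shoelace (surveyor's) formula: 2A = Σ (x_i·y_{i+1} − x_{i+1}·y_i), indices taken mod 5.
Cross-terms: -18.5, -19.5, 117, 160, -45  ⇒  Σ = 194
Signed area = Σ/2 = 97 (positive ⇒ counter-clockwise traversal).

97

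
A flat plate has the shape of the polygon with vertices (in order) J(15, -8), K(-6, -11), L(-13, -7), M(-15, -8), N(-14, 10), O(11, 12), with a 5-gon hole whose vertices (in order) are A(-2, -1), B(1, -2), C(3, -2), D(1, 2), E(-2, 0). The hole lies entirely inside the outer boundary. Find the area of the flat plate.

Outer boundary:
Apply Gauss's area formula: 2A = Σ (x_i·y_{i+1} − x_{i+1}·y_i), indices taken mod 6.
J→K: (15)(-11) − (-6)(-8) = -213
K→L: (-6)(-7) − (-13)(-11) = -101
L→M: (-13)(-8) − (-15)(-7) = -1
M→N: (-15)(10) − (-14)(-8) = -262
N→O: (-14)(12) − (11)(10) = -278
O→J: (11)(-8) − (15)(12) = -268
Σ = -1123
Area = |Σ|/2 = 561.5.
Hole:
Apply Gauss's area formula: 2A = Σ (x_i·y_{i+1} − x_{i+1}·y_i), indices taken mod 5.
Cross-terms: 5, 4, 8, 4, 2  ⇒  Σ = 23
Area = |Σ|/2 = 11.5.
Net area = 561.5 − 11.5 = 550.

550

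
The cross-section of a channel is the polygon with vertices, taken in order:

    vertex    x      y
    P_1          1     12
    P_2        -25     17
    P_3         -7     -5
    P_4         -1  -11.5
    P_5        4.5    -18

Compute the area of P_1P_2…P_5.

389.125

Σ = (317) + (244) + (75.5) + (69.75) + (72) = 778.25
Area = |Σ|/2 = 389.125.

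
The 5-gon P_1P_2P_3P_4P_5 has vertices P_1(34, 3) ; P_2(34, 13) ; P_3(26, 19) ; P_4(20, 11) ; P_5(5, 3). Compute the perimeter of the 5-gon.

|P_1P_2| = √((0)² + (10)²) = √100 = 10
|P_2P_3| = √((-8)² + (6)²) = √100 = 10
|P_3P_4| = √((-6)² + (-8)²) = √100 = 10
|P_4P_5| = √((-15)² + (-8)²) = √289 = 17
|P_5P_1| = √((29)² + (0)²) = √841 = 29
Perimeter = 10 + 10 + 10 + 17 + 29 = 76.

76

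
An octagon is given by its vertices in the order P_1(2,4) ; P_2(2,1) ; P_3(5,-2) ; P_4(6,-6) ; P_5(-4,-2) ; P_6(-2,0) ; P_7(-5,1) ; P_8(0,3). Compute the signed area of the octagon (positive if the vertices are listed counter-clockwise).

-48

Σ = (-6) + (-9) + (-18) + (-36) + (-4) + (-2) + (-15) + (-6) = -96
Signed area = Σ/2 = -48 (negative ⇒ clockwise traversal).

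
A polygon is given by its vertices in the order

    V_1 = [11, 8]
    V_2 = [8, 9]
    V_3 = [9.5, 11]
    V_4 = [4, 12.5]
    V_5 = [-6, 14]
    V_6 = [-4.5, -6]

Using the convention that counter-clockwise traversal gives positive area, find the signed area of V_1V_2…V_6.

V_1→V_2: (11)(9) − (8)(8) = 35
V_2→V_3: (8)(11) − (9.5)(9) = 2.5
V_3→V_4: (9.5)(12.5) − (4)(11) = 74.75
V_4→V_5: (4)(14) − (-6)(12.5) = 131
V_5→V_6: (-6)(-6) − (-4.5)(14) = 99
V_6→V_1: (-4.5)(8) − (11)(-6) = 30
Σ = 372.25
Signed area = Σ/2 = 186.125 (positive ⇒ counter-clockwise traversal).

186.125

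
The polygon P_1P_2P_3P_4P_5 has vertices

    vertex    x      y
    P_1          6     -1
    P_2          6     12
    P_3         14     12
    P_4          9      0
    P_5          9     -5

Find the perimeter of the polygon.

|P_1P_2| = √((0)² + (13)²) = √169 = 13
|P_2P_3| = √((8)² + (0)²) = √64 = 8
|P_3P_4| = √((-5)² + (-12)²) = √169 = 13
|P_4P_5| = √((0)² + (-5)²) = √25 = 5
|P_5P_1| = √((-3)² + (4)²) = √25 = 5
Perimeter = 13 + 8 + 13 + 5 + 5 = 44.

44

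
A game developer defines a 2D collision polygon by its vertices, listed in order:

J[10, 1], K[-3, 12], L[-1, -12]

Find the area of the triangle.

Apply Gauss's area formula: 2A = Σ (x_i·y_{i+1} − x_{i+1}·y_i), indices taken mod 3.
Σ = (123) + (48) + (119) = 290
Area = |Σ|/2 = 145.

145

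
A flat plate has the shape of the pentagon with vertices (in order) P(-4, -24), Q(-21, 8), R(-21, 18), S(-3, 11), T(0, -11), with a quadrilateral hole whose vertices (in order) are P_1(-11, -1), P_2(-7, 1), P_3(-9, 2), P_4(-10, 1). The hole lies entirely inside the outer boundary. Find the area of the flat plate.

Outer boundary:
Cross-terms: -536, -210, -177, 33, -44  ⇒  Σ = -934
Area = |Σ|/2 = 467.
Hole:
Apply the shoelace (surveyor's) formula: 2A = Σ (x_i·y_{i+1} − x_{i+1}·y_i), indices taken mod 4.
Cross-terms: -18, -5, 11, 21  ⇒  Σ = 9
Area = |Σ|/2 = 4.5.
Net area = 467 − 4.5 = 462.5.

462.5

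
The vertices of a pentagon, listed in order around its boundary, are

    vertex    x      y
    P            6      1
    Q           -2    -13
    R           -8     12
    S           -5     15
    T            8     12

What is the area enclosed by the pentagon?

254

Σ = (-76) + (-128) + (-60) + (-180) + (-64) = -508
Area = |Σ|/2 = 254.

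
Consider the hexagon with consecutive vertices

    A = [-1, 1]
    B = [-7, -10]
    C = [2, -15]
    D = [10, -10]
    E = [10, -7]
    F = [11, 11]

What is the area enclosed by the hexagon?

Σ = (17) + (125) + (130) + (30) + (187) + (22) = 511
Area = |Σ|/2 = 255.5.

255.5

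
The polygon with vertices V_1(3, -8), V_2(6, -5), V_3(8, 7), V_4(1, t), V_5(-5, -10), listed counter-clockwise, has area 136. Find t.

8

Write out the shoelace sum; only the two edges meeting at V_4 involve t:
2·Area = [(8·t − 1·7) + (1·(-10) − (-5)·t)] + 185
       = 13·t + 168 = 272
⇒ t = 8.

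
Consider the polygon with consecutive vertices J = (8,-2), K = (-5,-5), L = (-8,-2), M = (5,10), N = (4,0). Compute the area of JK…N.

99

Cross-terms: -50, -30, -70, -40, -8  ⇒  Σ = -198
Area = |Σ|/2 = 99.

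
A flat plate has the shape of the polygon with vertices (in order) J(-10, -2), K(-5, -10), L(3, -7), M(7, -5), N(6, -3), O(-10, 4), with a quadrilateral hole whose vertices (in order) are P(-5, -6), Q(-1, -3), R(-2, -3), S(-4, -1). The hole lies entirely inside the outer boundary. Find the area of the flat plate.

118.5

Outer boundary:
Cross-terms: 90, 65, 34, 9, -6, 60  ⇒  Σ = 252
Area = |Σ|/2 = 126.
Hole:
Apply the surveyor's formula: 2A = Σ (x_i·y_{i+1} − x_{i+1}·y_i), indices taken mod 4.
Cross-terms: 9, -3, -10, 19  ⇒  Σ = 15
Area = |Σ|/2 = 7.5.
Net area = 126 − 7.5 = 118.5.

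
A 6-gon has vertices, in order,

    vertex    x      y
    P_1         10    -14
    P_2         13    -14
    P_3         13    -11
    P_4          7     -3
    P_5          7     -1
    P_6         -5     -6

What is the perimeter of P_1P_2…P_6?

|P_1P_2| = √((3)² + (0)²) = √9 = 3
|P_2P_3| = √((0)² + (3)²) = √9 = 3
|P_3P_4| = √((-6)² + (8)²) = √100 = 10
|P_4P_5| = √((0)² + (2)²) = √4 = 2
|P_5P_6| = √((-12)² + (-5)²) = √169 = 13
|P_6P_1| = √((15)² + (-8)²) = √289 = 17
Perimeter = 3 + 3 + 10 + 2 + 13 + 17 = 48.

48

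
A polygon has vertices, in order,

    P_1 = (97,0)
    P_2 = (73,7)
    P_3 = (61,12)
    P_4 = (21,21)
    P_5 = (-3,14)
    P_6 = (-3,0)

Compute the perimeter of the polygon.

|P_1P_2| = √((-24)² + (7)²) = √625 = 25
|P_2P_3| = √((-12)² + (5)²) = √169 = 13
|P_3P_4| = √((-40)² + (9)²) = √1681 = 41
|P_4P_5| = √((-24)² + (-7)²) = √625 = 25
|P_5P_6| = √((0)² + (-14)²) = √196 = 14
|P_6P_1| = √((100)² + (0)²) = √10000 = 100
Perimeter = 25 + 13 + 41 + 25 + 14 + 100 = 218.

218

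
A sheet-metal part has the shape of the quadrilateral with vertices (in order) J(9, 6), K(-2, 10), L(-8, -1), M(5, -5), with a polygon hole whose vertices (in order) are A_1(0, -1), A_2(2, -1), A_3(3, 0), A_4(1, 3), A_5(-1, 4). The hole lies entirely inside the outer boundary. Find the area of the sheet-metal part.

Outer boundary:
Apply Gauss's area formula: 2A = Σ (x_i·y_{i+1} − x_{i+1}·y_i), indices taken mod 4.
Σ = (102) + (82) + (45) + (75) = 304
Area = |Σ|/2 = 152.
Hole:
Apply the shoelace (surveyor's) formula: 2A = Σ (x_i·y_{i+1} − x_{i+1}·y_i), indices taken mod 5.
Σ = (2) + (3) + (9) + (7) + (1) = 22
Area = |Σ|/2 = 11.
Net area = 152 − 11 = 141.

141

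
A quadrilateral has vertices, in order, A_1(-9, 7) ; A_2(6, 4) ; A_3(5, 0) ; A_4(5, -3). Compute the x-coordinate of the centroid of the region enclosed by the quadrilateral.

8/15

Apply the shoelace (surveyor's) formula. First the cross-terms c_i = x_i·y_{i+1} − x_{i+1}·y_i:
  -78, -20, -15, 8  ⇒  2A = -105, A = -52.5.
Then Σ (x_i + x_{i+1})·c_i = -168, so x̄ = -168 / (6·(-52.5)) = 8/15.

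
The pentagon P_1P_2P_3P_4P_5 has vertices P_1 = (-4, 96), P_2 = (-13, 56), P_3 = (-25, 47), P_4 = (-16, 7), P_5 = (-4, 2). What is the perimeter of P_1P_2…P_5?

|P_1P_2| = √((-9)² + (-40)²) = √1681 = 41
|P_2P_3| = √((-12)² + (-9)²) = √225 = 15
|P_3P_4| = √((9)² + (-40)²) = √1681 = 41
|P_4P_5| = √((12)² + (-5)²) = √169 = 13
|P_5P_1| = √((0)² + (94)²) = √8836 = 94
Perimeter = 41 + 15 + 41 + 13 + 94 = 204.

204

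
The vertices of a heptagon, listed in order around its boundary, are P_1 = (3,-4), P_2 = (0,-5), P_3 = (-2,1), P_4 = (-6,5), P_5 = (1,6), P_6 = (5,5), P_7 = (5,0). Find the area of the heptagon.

Apply the shoelace formula: 2A = Σ (x_i·y_{i+1} − x_{i+1}·y_i), indices taken mod 7.
Cross-terms: -15, -10, -4, -41, -25, -25, -20  ⇒  Σ = -140
Area = |Σ|/2 = 70.

70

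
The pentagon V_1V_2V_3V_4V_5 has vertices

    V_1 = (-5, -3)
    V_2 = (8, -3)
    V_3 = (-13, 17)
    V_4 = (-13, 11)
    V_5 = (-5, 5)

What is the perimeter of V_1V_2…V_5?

66

|V_1V_2| = √((13)² + (0)²) = √169 = 13
|V_2V_3| = √((-21)² + (20)²) = √841 = 29
|V_3V_4| = √((0)² + (-6)²) = √36 = 6
|V_4V_5| = √((8)² + (-6)²) = √100 = 10
|V_5V_1| = √((0)² + (-8)²) = √64 = 8
Perimeter = 13 + 29 + 6 + 10 + 8 = 66.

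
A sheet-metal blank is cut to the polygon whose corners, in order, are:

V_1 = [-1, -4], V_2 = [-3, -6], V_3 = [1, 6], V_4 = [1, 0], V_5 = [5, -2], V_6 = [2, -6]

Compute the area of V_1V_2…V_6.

33

Apply the shoelace formula: 2A = Σ (x_i·y_{i+1} − x_{i+1}·y_i), indices taken mod 6.
V_1→V_2: (-1)(-6) − (-3)(-4) = -6
V_2→V_3: (-3)(6) − (1)(-6) = -12
V_3→V_4: (1)(0) − (1)(6) = -6
V_4→V_5: (1)(-2) − (5)(0) = -2
V_5→V_6: (5)(-6) − (2)(-2) = -26
V_6→V_1: (2)(-4) − (-1)(-6) = -14
Σ = -66
Area = |Σ|/2 = 33.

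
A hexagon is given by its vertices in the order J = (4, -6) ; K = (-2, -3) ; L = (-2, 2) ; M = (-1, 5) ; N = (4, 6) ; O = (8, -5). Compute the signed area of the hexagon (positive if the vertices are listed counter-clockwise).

Σ = (-24) + (-10) + (-8) + (-26) + (-68) + (-28) = -164
Signed area = Σ/2 = -82 (negative ⇒ clockwise traversal).

-82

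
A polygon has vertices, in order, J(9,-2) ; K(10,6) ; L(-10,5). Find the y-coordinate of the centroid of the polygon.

Apply the shoelace formula. First the cross-terms c_i = x_i·y_{i+1} − x_{i+1}·y_i:
  74, 110, -25  ⇒  2A = 159, A = 79.5.
Then Σ (y_i + y_{i+1})·c_i = 1431, so ȳ = 1431 / (6·79.5) = 3.

3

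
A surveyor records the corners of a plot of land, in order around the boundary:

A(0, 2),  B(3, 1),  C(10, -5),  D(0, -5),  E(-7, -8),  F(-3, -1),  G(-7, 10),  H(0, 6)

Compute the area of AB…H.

Σ = (-6) + (-25) + (-50) + (-35) + (-17) + (-37) + (-42) + (0) = -212
Area = |Σ|/2 = 106.

106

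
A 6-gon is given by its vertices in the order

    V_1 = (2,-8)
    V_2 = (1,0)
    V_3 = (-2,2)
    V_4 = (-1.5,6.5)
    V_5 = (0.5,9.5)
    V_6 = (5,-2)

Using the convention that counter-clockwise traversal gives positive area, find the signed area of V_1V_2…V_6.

-51

Apply the surveyor's formula: 2A = Σ (x_i·y_{i+1} − x_{i+1}·y_i), indices taken mod 6.
Σ = (8) + (2) + (-10) + (-17.5) + (-48.5) + (-36) = -102
Signed area = Σ/2 = -51 (negative ⇒ clockwise traversal).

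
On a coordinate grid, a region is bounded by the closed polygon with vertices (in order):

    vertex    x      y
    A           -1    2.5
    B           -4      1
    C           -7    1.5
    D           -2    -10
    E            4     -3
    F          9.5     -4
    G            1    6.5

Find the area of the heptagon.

Apply the shoelace (surveyor's) formula: 2A = Σ (x_i·y_{i+1} − x_{i+1}·y_i), indices taken mod 7.
Σ = (9) + (1) + (73) + (46) + (12.5) + (65.75) + (9) = 216.25
Area = |Σ|/2 = 108.125.

108.125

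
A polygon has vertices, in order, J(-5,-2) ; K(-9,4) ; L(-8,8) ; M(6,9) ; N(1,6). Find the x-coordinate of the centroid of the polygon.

-139/39

Apply the surveyor's formula. First the cross-terms c_i = x_i·y_{i+1} − x_{i+1}·y_i:
  -38, -40, -120, 27, 28  ⇒  2A = -143, A = -71.5.
Then Σ (x_i + x_{i+1})·c_i = 1529, so x̄ = 1529 / (6·(-71.5)) = -139/39.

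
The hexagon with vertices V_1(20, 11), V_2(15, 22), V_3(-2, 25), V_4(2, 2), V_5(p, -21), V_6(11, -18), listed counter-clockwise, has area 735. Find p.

-8

Write out the shoelace sum; only the two edges meeting at V_5 involve p:
2·Area = [(2·(-21) − p·2) + (p·(-18) − 11·(-21))] + 1121
       = -20·p + 1310 = 1470
⇒ p = -8.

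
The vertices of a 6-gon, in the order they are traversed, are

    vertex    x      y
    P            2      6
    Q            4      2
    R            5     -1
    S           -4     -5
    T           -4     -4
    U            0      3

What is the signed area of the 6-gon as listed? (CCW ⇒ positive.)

-42.5

Apply the shoelace formula: 2A = Σ (x_i·y_{i+1} − x_{i+1}·y_i), indices taken mod 6.
Σ = (-20) + (-14) + (-29) + (-4) + (-12) + (-6) = -85
Signed area = Σ/2 = -42.5 (negative ⇒ clockwise traversal).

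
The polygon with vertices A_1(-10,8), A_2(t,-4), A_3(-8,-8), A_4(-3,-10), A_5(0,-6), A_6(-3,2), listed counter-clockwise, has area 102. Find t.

-9

Write out the shoelace sum; only the two edges meeting at A_2 involve t:
2·Area = [((-10)·(-4) − t·8) + (t·(-8) − (-8)·(-4))] + 52
       = -16·t + 60 = 204
⇒ t = -9.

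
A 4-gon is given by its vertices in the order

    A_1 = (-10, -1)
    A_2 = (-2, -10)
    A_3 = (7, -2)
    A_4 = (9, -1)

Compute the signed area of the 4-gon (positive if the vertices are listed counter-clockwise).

A_1→A_2: (-10)(-10) − (-2)(-1) = 98
A_2→A_3: (-2)(-2) − (7)(-10) = 74
A_3→A_4: (7)(-1) − (9)(-2) = 11
A_4→A_1: (9)(-1) − (-10)(-1) = -19
Σ = 164
Signed area = Σ/2 = 82 (positive ⇒ counter-clockwise traversal).

82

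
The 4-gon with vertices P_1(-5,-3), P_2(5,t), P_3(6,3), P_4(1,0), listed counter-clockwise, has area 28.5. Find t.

-3

Write out the shoelace sum; only the two edges meeting at P_2 involve t:
2·Area = [((-5)·t − 5·(-3)) + (5·3 − 6·t)] + -6
       = -11·t + 24 = 57
⇒ t = -3.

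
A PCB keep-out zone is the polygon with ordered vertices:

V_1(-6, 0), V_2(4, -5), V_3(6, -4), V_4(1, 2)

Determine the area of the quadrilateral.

V_1→V_2: (-6)(-5) − (4)(0) = 30
V_2→V_3: (4)(-4) − (6)(-5) = 14
V_3→V_4: (6)(2) − (1)(-4) = 16
V_4→V_1: (1)(0) − (-6)(2) = 12
Σ = 72
Area = |Σ|/2 = 36.

36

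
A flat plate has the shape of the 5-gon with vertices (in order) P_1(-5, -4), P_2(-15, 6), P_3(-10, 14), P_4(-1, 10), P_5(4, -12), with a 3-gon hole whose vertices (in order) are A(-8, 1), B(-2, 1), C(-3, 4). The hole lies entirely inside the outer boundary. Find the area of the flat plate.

206

Outer boundary:
P_1→P_2: (-5)(6) − (-15)(-4) = -90
P_2→P_3: (-15)(14) − (-10)(6) = -150
P_3→P_4: (-10)(10) − (-1)(14) = -86
P_4→P_5: (-1)(-12) − (4)(10) = -28
P_5→P_1: (4)(-4) − (-5)(-12) = -76
Σ = -430
Area = |Σ|/2 = 215.
Hole:
Apply the shoelace formula: 2A = Σ (x_i·y_{i+1} − x_{i+1}·y_i), indices taken mod 3.
Σ = (-6) + (-5) + (29) = 18
Area = |Σ|/2 = 9.
Net area = 215 − 9 = 206.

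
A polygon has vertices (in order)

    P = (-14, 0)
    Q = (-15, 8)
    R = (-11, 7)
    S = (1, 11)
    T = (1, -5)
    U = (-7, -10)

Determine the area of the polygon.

229

Apply the surveyor's formula: 2A = Σ (x_i·y_{i+1} − x_{i+1}·y_i), indices taken mod 6.
Σ = (-112) + (-17) + (-128) + (-16) + (-45) + (-140) = -458
Area = |Σ|/2 = 229.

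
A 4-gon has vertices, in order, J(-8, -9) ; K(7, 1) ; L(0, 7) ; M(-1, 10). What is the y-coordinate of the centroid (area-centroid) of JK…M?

4/15

Apply Gauss's area formula. First the cross-terms c_i = x_i·y_{i+1} − x_{i+1}·y_i:
  55, 49, 7, 89  ⇒  2A = 200, A = 100.
Then Σ (y_i + y_{i+1})·c_i = 160, so ȳ = 160 / (6·100) = 4/15.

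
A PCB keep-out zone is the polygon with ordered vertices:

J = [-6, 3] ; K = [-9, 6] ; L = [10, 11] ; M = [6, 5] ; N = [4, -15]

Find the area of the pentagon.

Apply the shoelace (surveyor's) formula: 2A = Σ (x_i·y_{i+1} − x_{i+1}·y_i), indices taken mod 5.
Σ = (-9) + (-159) + (-16) + (-110) + (-78) = -372
Area = |Σ|/2 = 186.

186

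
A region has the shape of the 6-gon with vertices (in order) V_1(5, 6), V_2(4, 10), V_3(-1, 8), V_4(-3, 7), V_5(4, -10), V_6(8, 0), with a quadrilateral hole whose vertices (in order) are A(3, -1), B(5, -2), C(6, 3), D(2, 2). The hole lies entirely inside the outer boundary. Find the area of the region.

Outer boundary:
Apply the shoelace formula: 2A = Σ (x_i·y_{i+1} − x_{i+1}·y_i), indices taken mod 6.
V_1→V_2: (5)(10) − (4)(6) = 26
V_2→V_3: (4)(8) − (-1)(10) = 42
V_3→V_4: (-1)(7) − (-3)(8) = 17
V_4→V_5: (-3)(-10) − (4)(7) = 2
V_5→V_6: (4)(0) − (8)(-10) = 80
V_6→V_1: (8)(6) − (5)(0) = 48
Σ = 215
Area = |Σ|/2 = 107.5.
Hole:
Apply the shoelace (surveyor's) formula: 2A = Σ (x_i·y_{i+1} − x_{i+1}·y_i), indices taken mod 4.
A→B: (3)(-2) − (5)(-1) = -1
B→C: (5)(3) − (6)(-2) = 27
C→D: (6)(2) − (2)(3) = 6
D→A: (2)(-1) − (3)(2) = -8
Σ = 24
Area = |Σ|/2 = 12.
Net area = 107.5 − 12 = 95.5.

95.5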